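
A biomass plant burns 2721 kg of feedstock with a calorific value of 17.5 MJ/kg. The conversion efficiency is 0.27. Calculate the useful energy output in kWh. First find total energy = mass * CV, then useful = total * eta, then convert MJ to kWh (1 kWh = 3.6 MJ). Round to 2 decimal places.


Total energy = mass * CV = 2721 * 17.5 = 47617.5 MJ
Useful energy = total * eta = 47617.5 * 0.27 = 12856.73 MJ
Convert to kWh: 12856.73 / 3.6
Useful energy = 3571.31 kWh

3571.31


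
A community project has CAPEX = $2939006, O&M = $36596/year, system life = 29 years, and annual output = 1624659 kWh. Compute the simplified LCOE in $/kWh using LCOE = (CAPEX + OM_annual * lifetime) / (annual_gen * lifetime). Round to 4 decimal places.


Total cost = CAPEX + OM * lifetime = 2939006 + 36596 * 29 = 2939006 + 1061284 = 4000290
Total generation = annual * lifetime = 1624659 * 29 = 47115111 kWh
LCOE = 4000290 / 47115111
LCOE = 0.0849 $/kWh

0.0849


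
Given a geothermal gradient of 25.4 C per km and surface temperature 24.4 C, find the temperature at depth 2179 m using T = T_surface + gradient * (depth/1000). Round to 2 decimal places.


Convert depth to km: 2179 / 1000 = 2.179 km
Temperature increase = gradient * depth_km = 25.4 * 2.179 = 55.35 C
Temperature at depth = T_surface + delta_T = 24.4 + 55.35
T = 79.75 C

79.75


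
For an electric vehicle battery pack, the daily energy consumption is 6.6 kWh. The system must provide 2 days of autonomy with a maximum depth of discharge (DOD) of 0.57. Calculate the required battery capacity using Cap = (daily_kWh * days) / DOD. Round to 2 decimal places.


Total energy needed = daily * days = 6.6 * 2 = 13.2 kWh
Account for depth of discharge:
  Cap = total_energy / DOD = 13.2 / 0.57
  Cap = 23.16 kWh

23.16


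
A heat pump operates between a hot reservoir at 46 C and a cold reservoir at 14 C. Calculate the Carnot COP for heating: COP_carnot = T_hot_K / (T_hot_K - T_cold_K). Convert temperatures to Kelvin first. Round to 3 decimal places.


Convert to Kelvin:
  T_hot = 46 + 273.15 = 319.15 K
  T_cold = 14 + 273.15 = 287.15 K
Apply Carnot COP formula:
  COP = T_hot_K / (T_hot_K - T_cold_K) = 319.15 / 32.0
  COP = 9.973

9.973


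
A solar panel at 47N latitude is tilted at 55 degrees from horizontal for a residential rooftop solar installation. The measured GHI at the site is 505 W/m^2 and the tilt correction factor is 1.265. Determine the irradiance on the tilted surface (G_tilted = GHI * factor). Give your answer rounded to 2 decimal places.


Identify the given values:
  GHI = 505 W/m^2, tilt correction factor = 1.265
Apply the formula G_tilted = GHI * factor:
  G_tilted = 505 * 1.265
  G_tilted = 638.83 W/m^2

638.83


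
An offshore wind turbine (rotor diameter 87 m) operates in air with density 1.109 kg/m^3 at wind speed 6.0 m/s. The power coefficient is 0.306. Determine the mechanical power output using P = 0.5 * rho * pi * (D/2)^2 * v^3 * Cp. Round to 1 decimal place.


Step 1 -- Compute swept area:
  A = pi * (D/2)^2 = pi * (87/2)^2 = 5944.68 m^2
Step 2 -- Apply wind power equation:
  P = 0.5 * rho * A * v^3 * Cp
  v^3 = 6.0^3 = 216.0
  P = 0.5 * 1.109 * 5944.68 * 216.0 * 0.306
  P = 217873.9 W

217873.9


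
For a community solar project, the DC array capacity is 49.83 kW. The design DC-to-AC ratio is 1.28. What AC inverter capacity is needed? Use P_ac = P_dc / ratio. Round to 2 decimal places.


The inverter AC capacity is determined by the DC/AC ratio.
Given: P_dc = 49.83 kW, DC/AC ratio = 1.28
P_ac = P_dc / ratio = 49.83 / 1.28
P_ac = 38.93 kW

38.93


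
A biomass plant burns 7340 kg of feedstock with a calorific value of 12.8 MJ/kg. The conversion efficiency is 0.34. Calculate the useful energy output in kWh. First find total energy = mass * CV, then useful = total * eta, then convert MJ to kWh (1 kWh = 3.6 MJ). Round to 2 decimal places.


Total energy = mass * CV = 7340 * 12.8 = 93952.0 MJ
Useful energy = total * eta = 93952.0 * 0.34 = 31943.68 MJ
Convert to kWh: 31943.68 / 3.6
Useful energy = 8873.24 kWh

8873.24


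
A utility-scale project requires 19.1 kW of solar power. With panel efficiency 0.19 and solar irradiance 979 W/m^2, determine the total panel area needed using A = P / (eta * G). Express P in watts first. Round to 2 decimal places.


Convert target power to watts: P = 19.1 * 1000 = 19100.0 W
Compute denominator: eta * G = 0.19 * 979 = 186.01
Required area A = P / (eta * G) = 19100.0 / 186.01
A = 102.68 m^2

102.68


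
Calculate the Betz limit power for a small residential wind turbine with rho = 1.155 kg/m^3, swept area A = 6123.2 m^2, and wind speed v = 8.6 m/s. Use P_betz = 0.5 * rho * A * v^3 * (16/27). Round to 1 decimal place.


The Betz coefficient Cp_max = 16/27 = 0.5926
v^3 = 8.6^3 = 636.056
P_betz = 0.5 * rho * A * v^3 * Cp_max
P_betz = 0.5 * 1.155 * 6123.2 * 636.056 * 0.5926
P_betz = 1332852.2 W

1332852.2


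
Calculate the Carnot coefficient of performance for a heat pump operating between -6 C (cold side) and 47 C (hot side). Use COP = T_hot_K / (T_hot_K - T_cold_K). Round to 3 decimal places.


Convert to Kelvin:
  T_hot = 47 + 273.15 = 320.15 K
  T_cold = -6 + 273.15 = 267.15 K
Apply Carnot COP formula:
  COP = T_hot_K / (T_hot_K - T_cold_K) = 320.15 / 53.0
  COP = 6.041

6.041


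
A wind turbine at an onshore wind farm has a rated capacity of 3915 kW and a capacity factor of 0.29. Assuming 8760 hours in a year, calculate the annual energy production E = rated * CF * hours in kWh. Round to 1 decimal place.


Annual energy = rated_kW * capacity_factor * hours_per_year
Given: P_rated = 3915 kW, CF = 0.29, hours = 8760
E = 3915 * 0.29 * 8760
E = 9945666.0 kWh

9945666.0


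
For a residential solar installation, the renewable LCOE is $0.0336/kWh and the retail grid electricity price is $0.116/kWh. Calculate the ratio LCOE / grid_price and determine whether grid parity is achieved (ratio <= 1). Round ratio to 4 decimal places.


Compare LCOE to grid price:
  LCOE = $0.0336/kWh, Grid price = $0.116/kWh
  Ratio = LCOE / grid_price = 0.0336 / 0.116 = 0.2897
  Grid parity achieved (ratio <= 1)? yes

0.2897


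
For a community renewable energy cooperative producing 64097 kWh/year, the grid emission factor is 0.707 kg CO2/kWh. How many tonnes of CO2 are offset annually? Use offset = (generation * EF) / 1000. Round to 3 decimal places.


CO2 offset in kg = generation * emission_factor
CO2 offset = 64097 * 0.707 = 45316.58 kg
Convert to tonnes:
  CO2 offset = 45316.58 / 1000 = 45.317 tonnes

45.317


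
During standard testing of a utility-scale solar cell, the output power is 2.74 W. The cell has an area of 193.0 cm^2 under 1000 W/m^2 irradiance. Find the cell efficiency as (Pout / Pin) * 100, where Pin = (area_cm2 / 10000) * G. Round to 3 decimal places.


First compute the input power:
  Pin = area_cm2 / 10000 * G = 193.0 / 10000 * 1000 = 19.3 W
Then compute efficiency:
  Efficiency = (Pout / Pin) * 100 = (2.74 / 19.3) * 100
  Efficiency = 14.197%

14.197


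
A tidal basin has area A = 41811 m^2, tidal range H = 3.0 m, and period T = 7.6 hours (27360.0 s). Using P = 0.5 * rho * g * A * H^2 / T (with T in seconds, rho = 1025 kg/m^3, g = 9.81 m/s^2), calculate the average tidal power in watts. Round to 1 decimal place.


Convert period to seconds: T = 7.6 * 3600 = 27360.0 s
H^2 = 3.0^2 = 9.0
P = 0.5 * rho * g * A * H^2 / T
P = 0.5 * 1025 * 9.81 * 41811 * 9.0 / 27360.0
P = 69148.0 W

69148.0


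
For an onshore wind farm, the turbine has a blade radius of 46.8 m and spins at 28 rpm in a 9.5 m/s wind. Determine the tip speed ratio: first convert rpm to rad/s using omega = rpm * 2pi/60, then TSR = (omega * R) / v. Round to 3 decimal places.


Convert rotational speed to rad/s:
  omega = 28 * 2 * pi / 60 = 2.9322 rad/s
Compute tip speed:
  v_tip = omega * R = 2.9322 * 46.8 = 137.225 m/s
Tip speed ratio:
  TSR = v_tip / v_wind = 137.225 / 9.5 = 14.445

14.445


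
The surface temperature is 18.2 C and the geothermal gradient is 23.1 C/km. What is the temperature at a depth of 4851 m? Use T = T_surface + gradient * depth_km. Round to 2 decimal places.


Convert depth to km: 4851 / 1000 = 4.851 km
Temperature increase = gradient * depth_km = 23.1 * 4.851 = 112.06 C
Temperature at depth = T_surface + delta_T = 18.2 + 112.06
T = 130.26 C

130.26


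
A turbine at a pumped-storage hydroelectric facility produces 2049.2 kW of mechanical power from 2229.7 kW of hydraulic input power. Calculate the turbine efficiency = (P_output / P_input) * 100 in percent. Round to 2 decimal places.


Turbine efficiency = (output power / input power) * 100
eta = (2049.2 / 2229.7) * 100
eta = 91.90%

91.90


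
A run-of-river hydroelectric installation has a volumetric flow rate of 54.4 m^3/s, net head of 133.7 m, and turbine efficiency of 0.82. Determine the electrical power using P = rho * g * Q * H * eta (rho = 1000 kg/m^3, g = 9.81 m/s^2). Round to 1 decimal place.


Apply the hydropower formula P = rho * g * Q * H * eta
rho * g = 1000 * 9.81 = 9810.0
P = 9810.0 * 54.4 * 133.7 * 0.82
P = 58507719.0 W

58507719.0


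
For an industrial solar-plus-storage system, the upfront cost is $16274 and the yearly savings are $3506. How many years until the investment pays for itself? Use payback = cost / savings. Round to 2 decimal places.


Simple payback period = initial cost / annual savings
Payback = 16274 / 3506
Payback = 4.64 years

4.64


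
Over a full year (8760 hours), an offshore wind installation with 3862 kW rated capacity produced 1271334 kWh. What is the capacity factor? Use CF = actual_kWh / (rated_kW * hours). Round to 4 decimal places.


Capacity factor = actual output / maximum possible output
Maximum possible = rated * hours = 3862 * 8760 = 33831120 kWh
CF = 1271334 / 33831120
CF = 0.0376

0.0376


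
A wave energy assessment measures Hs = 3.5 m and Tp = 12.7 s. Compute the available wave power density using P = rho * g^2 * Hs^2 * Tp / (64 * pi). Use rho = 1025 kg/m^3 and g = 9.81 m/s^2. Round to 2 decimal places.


Apply wave power formula:
  g^2 = 9.81^2 = 96.2361
  Hs^2 = 3.5^2 = 12.25
  Numerator = rho * g^2 * Hs^2 * Tp = 1025 * 96.2361 * 12.25 * 12.7 = 15346229.54
  Denominator = 64 * pi = 201.0619
  P = 15346229.54 / 201.0619 = 76325.88 W/m

76325.88


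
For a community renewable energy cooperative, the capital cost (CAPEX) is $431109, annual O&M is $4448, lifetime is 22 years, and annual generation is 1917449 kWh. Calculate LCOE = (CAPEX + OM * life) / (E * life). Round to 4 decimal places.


Total cost = CAPEX + OM * lifetime = 431109 + 4448 * 22 = 431109 + 97856 = 528965
Total generation = annual * lifetime = 1917449 * 22 = 42183878 kWh
LCOE = 528965 / 42183878
LCOE = 0.0125 $/kWh

0.0125


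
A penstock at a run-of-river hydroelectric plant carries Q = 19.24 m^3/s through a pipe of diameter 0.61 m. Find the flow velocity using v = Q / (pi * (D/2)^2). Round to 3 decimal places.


Compute pipe cross-sectional area:
  A = pi * (D/2)^2 = pi * (0.61/2)^2 = 0.2922 m^2
Calculate velocity:
  v = Q / A = 19.24 / 0.2922
  v = 65.835 m/s

65.835


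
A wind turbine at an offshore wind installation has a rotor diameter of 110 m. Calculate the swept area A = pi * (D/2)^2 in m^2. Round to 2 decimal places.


Compute the rotor radius:
  r = D / 2 = 110 / 2 = 55.0 m
Calculate swept area:
  A = pi * r^2 = pi * 55.0^2
  A = 9503.32 m^2

9503.32


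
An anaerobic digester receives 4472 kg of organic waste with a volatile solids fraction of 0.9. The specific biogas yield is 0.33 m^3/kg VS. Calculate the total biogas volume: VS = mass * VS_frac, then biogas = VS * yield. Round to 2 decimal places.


Compute volatile solids:
  VS = mass * VS_fraction = 4472 * 0.9 = 4024.8 kg
Calculate biogas volume:
  Biogas = VS * specific_yield = 4024.8 * 0.33
  Biogas = 1328.18 m^3

1328.18


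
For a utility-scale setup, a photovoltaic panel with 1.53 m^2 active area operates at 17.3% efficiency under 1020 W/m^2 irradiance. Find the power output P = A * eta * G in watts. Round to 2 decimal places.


Use the solar power formula P = A * eta * G.
Given: A = 1.53 m^2, eta = 0.173, G = 1020 W/m^2
P = 1.53 * 0.173 * 1020
P = 269.98 W

269.98


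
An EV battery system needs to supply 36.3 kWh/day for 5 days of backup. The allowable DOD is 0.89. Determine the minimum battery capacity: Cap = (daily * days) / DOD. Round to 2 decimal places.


Total energy needed = daily * days = 36.3 * 5 = 181.5 kWh
Account for depth of discharge:
  Cap = total_energy / DOD = 181.5 / 0.89
  Cap = 203.93 kWh

203.93


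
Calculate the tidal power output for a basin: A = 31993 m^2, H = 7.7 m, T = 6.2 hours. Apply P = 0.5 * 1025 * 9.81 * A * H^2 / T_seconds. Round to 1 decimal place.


Convert period to seconds: T = 6.2 * 3600 = 22320.0 s
H^2 = 7.7^2 = 59.29
P = 0.5 * rho * g * A * H^2 / T
P = 0.5 * 1025 * 9.81 * 31993 * 59.29 / 22320.0
P = 427272.7 W

427272.7


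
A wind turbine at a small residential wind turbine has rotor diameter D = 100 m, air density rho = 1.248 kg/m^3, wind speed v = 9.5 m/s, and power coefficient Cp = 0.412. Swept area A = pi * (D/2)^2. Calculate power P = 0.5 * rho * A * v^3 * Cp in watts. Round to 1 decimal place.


Step 1 -- Compute swept area:
  A = pi * (D/2)^2 = pi * (100/2)^2 = 7853.98 m^2
Step 2 -- Apply wind power equation:
  P = 0.5 * rho * A * v^3 * Cp
  v^3 = 9.5^3 = 857.375
  P = 0.5 * 1.248 * 7853.98 * 857.375 * 0.412
  P = 1731181.1 W

1731181.1


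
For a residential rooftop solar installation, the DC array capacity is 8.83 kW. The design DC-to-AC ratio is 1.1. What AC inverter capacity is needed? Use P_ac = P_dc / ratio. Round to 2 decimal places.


The inverter AC capacity is determined by the DC/AC ratio.
Given: P_dc = 8.83 kW, DC/AC ratio = 1.1
P_ac = P_dc / ratio = 8.83 / 1.1
P_ac = 8.03 kW

8.03


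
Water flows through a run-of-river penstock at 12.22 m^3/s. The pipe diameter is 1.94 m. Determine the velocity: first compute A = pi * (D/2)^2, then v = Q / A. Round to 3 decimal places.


Compute pipe cross-sectional area:
  A = pi * (D/2)^2 = pi * (1.94/2)^2 = 2.9559 m^2
Calculate velocity:
  v = Q / A = 12.22 / 2.9559
  v = 4.134 m/s

4.134


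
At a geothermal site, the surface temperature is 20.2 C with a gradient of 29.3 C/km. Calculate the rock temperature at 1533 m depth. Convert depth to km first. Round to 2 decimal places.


Convert depth to km: 1533 / 1000 = 1.533 km
Temperature increase = gradient * depth_km = 29.3 * 1.533 = 44.92 C
Temperature at depth = T_surface + delta_T = 20.2 + 44.92
T = 65.12 C

65.12


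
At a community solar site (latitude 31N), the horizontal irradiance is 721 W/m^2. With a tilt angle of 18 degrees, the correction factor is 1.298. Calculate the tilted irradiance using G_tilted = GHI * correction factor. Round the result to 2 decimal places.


Identify the given values:
  GHI = 721 W/m^2, tilt correction factor = 1.298
Apply the formula G_tilted = GHI * factor:
  G_tilted = 721 * 1.298
  G_tilted = 935.86 W/m^2

935.86


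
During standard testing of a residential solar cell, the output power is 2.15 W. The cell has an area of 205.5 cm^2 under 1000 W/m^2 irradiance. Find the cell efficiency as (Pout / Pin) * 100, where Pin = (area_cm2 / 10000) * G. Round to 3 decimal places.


First compute the input power:
  Pin = area_cm2 / 10000 * G = 205.5 / 10000 * 1000 = 20.55 W
Then compute efficiency:
  Efficiency = (Pout / Pin) * 100 = (2.15 / 20.55) * 100
  Efficiency = 10.462%

10.462


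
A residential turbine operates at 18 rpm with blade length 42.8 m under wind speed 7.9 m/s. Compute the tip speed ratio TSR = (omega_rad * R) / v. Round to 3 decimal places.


Convert rotational speed to rad/s:
  omega = 18 * 2 * pi / 60 = 1.885 rad/s
Compute tip speed:
  v_tip = omega * R = 1.885 * 42.8 = 80.676 m/s
Tip speed ratio:
  TSR = v_tip / v_wind = 80.676 / 7.9 = 10.212

10.212


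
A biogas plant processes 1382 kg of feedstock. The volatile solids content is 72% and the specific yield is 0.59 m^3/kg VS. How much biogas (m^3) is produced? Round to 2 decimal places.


Compute volatile solids:
  VS = mass * VS_fraction = 1382 * 0.72 = 995.04 kg
Calculate biogas volume:
  Biogas = VS * specific_yield = 995.04 * 0.59
  Biogas = 587.07 m^3

587.07


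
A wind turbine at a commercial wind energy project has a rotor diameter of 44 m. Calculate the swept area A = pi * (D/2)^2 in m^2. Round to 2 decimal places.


Compute the rotor radius:
  r = D / 2 = 44 / 2 = 22.0 m
Calculate swept area:
  A = pi * r^2 = pi * 22.0^2
  A = 1520.53 m^2

1520.53


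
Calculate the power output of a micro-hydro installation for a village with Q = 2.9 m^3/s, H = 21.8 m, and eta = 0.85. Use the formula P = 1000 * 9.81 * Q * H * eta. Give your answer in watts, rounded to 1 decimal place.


Apply the hydropower formula P = rho * g * Q * H * eta
rho * g = 1000 * 9.81 = 9810.0
P = 9810.0 * 2.9 * 21.8 * 0.85
P = 527160.0 W

527160.0


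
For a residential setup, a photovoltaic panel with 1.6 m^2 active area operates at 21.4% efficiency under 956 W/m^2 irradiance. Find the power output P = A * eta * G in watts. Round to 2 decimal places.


Use the solar power formula P = A * eta * G.
Given: A = 1.6 m^2, eta = 0.214, G = 956 W/m^2
P = 1.6 * 0.214 * 956
P = 327.33 W

327.33


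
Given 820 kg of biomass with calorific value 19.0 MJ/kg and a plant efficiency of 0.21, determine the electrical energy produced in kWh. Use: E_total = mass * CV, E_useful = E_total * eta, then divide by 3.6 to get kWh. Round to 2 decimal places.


Total energy = mass * CV = 820 * 19.0 = 15580.0 MJ
Useful energy = total * eta = 15580.0 * 0.21 = 3271.8 MJ
Convert to kWh: 3271.8 / 3.6
Useful energy = 908.83 kWh

908.83


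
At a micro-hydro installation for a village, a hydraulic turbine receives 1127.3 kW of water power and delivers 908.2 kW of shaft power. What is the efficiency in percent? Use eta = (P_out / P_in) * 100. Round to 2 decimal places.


Turbine efficiency = (output power / input power) * 100
eta = (908.2 / 1127.3) * 100
eta = 80.56%

80.56


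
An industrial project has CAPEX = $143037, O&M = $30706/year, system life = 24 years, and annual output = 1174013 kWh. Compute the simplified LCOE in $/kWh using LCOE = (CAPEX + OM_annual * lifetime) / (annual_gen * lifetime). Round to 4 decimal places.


Total cost = CAPEX + OM * lifetime = 143037 + 30706 * 24 = 143037 + 736944 = 879981
Total generation = annual * lifetime = 1174013 * 24 = 28176312 kWh
LCOE = 879981 / 28176312
LCOE = 0.0312 $/kWh

0.0312


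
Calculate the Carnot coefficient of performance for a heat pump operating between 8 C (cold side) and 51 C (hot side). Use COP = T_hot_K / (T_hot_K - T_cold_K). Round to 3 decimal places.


Convert to Kelvin:
  T_hot = 51 + 273.15 = 324.15 K
  T_cold = 8 + 273.15 = 281.15 K
Apply Carnot COP formula:
  COP = T_hot_K / (T_hot_K - T_cold_K) = 324.15 / 43.0
  COP = 7.538

7.538


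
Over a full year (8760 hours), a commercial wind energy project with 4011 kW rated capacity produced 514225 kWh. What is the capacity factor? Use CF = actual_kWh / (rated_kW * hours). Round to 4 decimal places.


Capacity factor = actual output / maximum possible output
Maximum possible = rated * hours = 4011 * 8760 = 35136360 kWh
CF = 514225 / 35136360
CF = 0.0146

0.0146


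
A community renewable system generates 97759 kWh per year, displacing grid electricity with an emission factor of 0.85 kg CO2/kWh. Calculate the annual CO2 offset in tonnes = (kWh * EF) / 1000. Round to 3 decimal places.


CO2 offset in kg = generation * emission_factor
CO2 offset = 97759 * 0.85 = 83095.15 kg
Convert to tonnes:
  CO2 offset = 83095.15 / 1000 = 83.095 tonnes

83.095


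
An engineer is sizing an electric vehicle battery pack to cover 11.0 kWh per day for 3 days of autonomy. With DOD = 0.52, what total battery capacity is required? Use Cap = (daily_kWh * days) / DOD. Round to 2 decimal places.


Total energy needed = daily * days = 11.0 * 3 = 33.0 kWh
Account for depth of discharge:
  Cap = total_energy / DOD = 33.0 / 0.52
  Cap = 63.46 kWh

63.46


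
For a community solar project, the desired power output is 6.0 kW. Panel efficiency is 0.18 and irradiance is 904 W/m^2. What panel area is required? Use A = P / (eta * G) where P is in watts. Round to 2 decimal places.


Convert target power to watts: P = 6.0 * 1000 = 6000.0 W
Compute denominator: eta * G = 0.18 * 904 = 162.72
Required area A = P / (eta * G) = 6000.0 / 162.72
A = 36.87 m^2

36.87


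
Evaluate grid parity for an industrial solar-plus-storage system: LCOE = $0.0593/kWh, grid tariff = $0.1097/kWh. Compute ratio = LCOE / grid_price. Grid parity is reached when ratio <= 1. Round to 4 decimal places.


Compare LCOE to grid price:
  LCOE = $0.0593/kWh, Grid price = $0.1097/kWh
  Ratio = LCOE / grid_price = 0.0593 / 0.1097 = 0.5406
  Grid parity achieved (ratio <= 1)? yes

0.5406


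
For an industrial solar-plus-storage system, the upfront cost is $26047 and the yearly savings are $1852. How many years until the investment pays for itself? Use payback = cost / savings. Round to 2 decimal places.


Simple payback period = initial cost / annual savings
Payback = 26047 / 1852
Payback = 14.06 years

14.06


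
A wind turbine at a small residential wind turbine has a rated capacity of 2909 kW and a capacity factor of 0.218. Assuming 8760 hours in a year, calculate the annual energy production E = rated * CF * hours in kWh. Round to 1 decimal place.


Annual energy = rated_kW * capacity_factor * hours_per_year
Given: P_rated = 2909 kW, CF = 0.218, hours = 8760
E = 2909 * 0.218 * 8760
E = 5555259.1 kWh

5555259.1


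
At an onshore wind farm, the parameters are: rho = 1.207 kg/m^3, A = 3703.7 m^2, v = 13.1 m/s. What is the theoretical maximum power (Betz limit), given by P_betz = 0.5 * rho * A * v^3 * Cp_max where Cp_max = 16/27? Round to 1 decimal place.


The Betz coefficient Cp_max = 16/27 = 0.5926
v^3 = 13.1^3 = 2248.091
P_betz = 0.5 * rho * A * v^3 * Cp_max
P_betz = 0.5 * 1.207 * 3703.7 * 2248.091 * 0.5926
P_betz = 2977715.4 W

2977715.4


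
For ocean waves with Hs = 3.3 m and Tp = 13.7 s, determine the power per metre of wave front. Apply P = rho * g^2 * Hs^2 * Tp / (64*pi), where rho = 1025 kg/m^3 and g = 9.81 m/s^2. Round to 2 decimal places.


Apply wave power formula:
  g^2 = 9.81^2 = 96.2361
  Hs^2 = 3.3^2 = 10.89
  Numerator = rho * g^2 * Hs^2 * Tp = 1025 * 96.2361 * 10.89 * 13.7 = 14716696.28
  Denominator = 64 * pi = 201.0619
  P = 14716696.28 / 201.0619 = 73194.84 W/m

73194.84


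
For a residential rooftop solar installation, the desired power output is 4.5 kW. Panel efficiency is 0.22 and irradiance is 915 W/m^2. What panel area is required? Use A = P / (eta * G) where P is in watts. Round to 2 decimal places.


Convert target power to watts: P = 4.5 * 1000 = 4500.0 W
Compute denominator: eta * G = 0.22 * 915 = 201.3
Required area A = P / (eta * G) = 4500.0 / 201.3
A = 22.35 m^2

22.35


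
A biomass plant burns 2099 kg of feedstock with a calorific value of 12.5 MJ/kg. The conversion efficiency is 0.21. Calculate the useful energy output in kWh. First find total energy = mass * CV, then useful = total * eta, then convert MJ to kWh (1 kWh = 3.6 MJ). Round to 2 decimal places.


Total energy = mass * CV = 2099 * 12.5 = 26237.5 MJ
Useful energy = total * eta = 26237.5 * 0.21 = 5509.88 MJ
Convert to kWh: 5509.88 / 3.6
Useful energy = 1530.52 kWh

1530.52


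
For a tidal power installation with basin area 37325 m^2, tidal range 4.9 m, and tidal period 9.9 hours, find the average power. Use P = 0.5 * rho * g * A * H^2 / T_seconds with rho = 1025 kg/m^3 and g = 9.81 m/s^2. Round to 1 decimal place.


Convert period to seconds: T = 9.9 * 3600 = 35640.0 s
H^2 = 4.9^2 = 24.01
P = 0.5 * rho * g * A * H^2 / T
P = 0.5 * 1025 * 9.81 * 37325 * 24.01 / 35640.0
P = 126420.4 W

126420.4


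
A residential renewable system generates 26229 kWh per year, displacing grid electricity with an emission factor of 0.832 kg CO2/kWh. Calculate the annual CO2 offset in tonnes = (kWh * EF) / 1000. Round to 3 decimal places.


CO2 offset in kg = generation * emission_factor
CO2 offset = 26229 * 0.832 = 21822.53 kg
Convert to tonnes:
  CO2 offset = 21822.53 / 1000 = 21.823 tonnes

21.823


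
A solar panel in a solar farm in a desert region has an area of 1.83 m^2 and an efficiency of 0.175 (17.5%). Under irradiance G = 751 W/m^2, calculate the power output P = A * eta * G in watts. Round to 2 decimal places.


Use the solar power formula P = A * eta * G.
Given: A = 1.83 m^2, eta = 0.175, G = 751 W/m^2
P = 1.83 * 0.175 * 751
P = 240.51 W

240.51


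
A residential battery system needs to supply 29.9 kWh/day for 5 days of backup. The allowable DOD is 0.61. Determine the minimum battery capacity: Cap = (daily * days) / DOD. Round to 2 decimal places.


Total energy needed = daily * days = 29.9 * 5 = 149.5 kWh
Account for depth of discharge:
  Cap = total_energy / DOD = 149.5 / 0.61
  Cap = 245.08 kWh

245.08


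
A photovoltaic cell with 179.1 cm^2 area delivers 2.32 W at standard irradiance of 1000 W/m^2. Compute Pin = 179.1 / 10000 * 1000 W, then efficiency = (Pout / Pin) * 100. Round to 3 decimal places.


First compute the input power:
  Pin = area_cm2 / 10000 * G = 179.1 / 10000 * 1000 = 17.91 W
Then compute efficiency:
  Efficiency = (Pout / Pin) * 100 = (2.32 / 17.91) * 100
  Efficiency = 12.954%

12.954


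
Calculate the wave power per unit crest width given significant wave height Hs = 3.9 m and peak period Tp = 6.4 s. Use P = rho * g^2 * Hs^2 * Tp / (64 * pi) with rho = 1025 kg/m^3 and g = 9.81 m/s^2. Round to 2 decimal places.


Apply wave power formula:
  g^2 = 9.81^2 = 96.2361
  Hs^2 = 3.9^2 = 15.21
  Numerator = rho * g^2 * Hs^2 * Tp = 1025 * 96.2361 * 15.21 * 6.4 = 9602207.09
  Denominator = 64 * pi = 201.0619
  P = 9602207.09 / 201.0619 = 47757.46 W/m

47757.46


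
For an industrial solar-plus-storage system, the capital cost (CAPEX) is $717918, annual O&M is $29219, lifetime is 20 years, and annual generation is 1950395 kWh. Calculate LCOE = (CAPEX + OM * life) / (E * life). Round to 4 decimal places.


Total cost = CAPEX + OM * lifetime = 717918 + 29219 * 20 = 717918 + 584380 = 1302298
Total generation = annual * lifetime = 1950395 * 20 = 39007900 kWh
LCOE = 1302298 / 39007900
LCOE = 0.0334 $/kWh

0.0334


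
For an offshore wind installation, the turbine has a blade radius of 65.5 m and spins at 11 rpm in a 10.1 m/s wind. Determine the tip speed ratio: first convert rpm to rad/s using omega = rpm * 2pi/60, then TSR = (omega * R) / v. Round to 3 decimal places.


Convert rotational speed to rad/s:
  omega = 11 * 2 * pi / 60 = 1.1519 rad/s
Compute tip speed:
  v_tip = omega * R = 1.1519 * 65.5 = 75.451 m/s
Tip speed ratio:
  TSR = v_tip / v_wind = 75.451 / 10.1 = 7.470

7.470


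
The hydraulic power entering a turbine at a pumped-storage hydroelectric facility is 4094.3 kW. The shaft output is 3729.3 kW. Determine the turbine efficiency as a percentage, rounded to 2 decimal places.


Turbine efficiency = (output power / input power) * 100
eta = (3729.3 / 4094.3) * 100
eta = 91.09%

91.09


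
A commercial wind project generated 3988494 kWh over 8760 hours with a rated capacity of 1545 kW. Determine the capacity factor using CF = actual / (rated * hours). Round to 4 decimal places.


Capacity factor = actual output / maximum possible output
Maximum possible = rated * hours = 1545 * 8760 = 13534200 kWh
CF = 3988494 / 13534200
CF = 0.2947

0.2947


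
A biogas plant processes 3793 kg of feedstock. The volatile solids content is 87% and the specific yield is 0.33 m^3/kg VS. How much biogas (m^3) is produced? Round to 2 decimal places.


Compute volatile solids:
  VS = mass * VS_fraction = 3793 * 0.87 = 3299.91 kg
Calculate biogas volume:
  Biogas = VS * specific_yield = 3299.91 * 0.33
  Biogas = 1088.97 m^3

1088.97


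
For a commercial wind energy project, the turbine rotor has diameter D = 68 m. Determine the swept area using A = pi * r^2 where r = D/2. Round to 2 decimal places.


Compute the rotor radius:
  r = D / 2 = 68 / 2 = 34.0 m
Calculate swept area:
  A = pi * r^2 = pi * 34.0^2
  A = 3631.68 m^2

3631.68


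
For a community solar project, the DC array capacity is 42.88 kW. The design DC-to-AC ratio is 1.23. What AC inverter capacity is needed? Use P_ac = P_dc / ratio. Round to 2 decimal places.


The inverter AC capacity is determined by the DC/AC ratio.
Given: P_dc = 42.88 kW, DC/AC ratio = 1.23
P_ac = P_dc / ratio = 42.88 / 1.23
P_ac = 34.86 kW

34.86


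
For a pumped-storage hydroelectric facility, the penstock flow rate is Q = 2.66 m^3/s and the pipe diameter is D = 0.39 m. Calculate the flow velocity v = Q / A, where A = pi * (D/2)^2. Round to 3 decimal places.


Compute pipe cross-sectional area:
  A = pi * (D/2)^2 = pi * (0.39/2)^2 = 0.1195 m^2
Calculate velocity:
  v = Q / A = 2.66 / 0.1195
  v = 22.267 m/s

22.267


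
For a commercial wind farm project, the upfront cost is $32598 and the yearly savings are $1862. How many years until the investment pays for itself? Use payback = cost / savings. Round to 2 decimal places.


Simple payback period = initial cost / annual savings
Payback = 32598 / 1862
Payback = 17.51 years

17.51


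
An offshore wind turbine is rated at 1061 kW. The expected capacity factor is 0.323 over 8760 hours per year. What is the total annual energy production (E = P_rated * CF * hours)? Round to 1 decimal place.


Annual energy = rated_kW * capacity_factor * hours_per_year
Given: P_rated = 1061 kW, CF = 0.323, hours = 8760
E = 1061 * 0.323 * 8760
E = 3002078.3 kWh

3002078.3


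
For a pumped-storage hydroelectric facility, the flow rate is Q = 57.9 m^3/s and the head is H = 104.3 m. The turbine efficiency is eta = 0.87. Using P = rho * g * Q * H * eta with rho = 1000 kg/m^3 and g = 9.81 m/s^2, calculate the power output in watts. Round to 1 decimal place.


Apply the hydropower formula P = rho * g * Q * H * eta
rho * g = 1000 * 9.81 = 9810.0
P = 9810.0 * 57.9 * 104.3 * 0.87
P = 51540797.3 W

51540797.3


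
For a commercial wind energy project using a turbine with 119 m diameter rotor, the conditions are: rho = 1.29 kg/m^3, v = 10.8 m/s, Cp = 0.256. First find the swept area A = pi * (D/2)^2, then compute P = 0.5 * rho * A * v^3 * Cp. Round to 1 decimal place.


Step 1 -- Compute swept area:
  A = pi * (D/2)^2 = pi * (119/2)^2 = 11122.02 m^2
Step 2 -- Apply wind power equation:
  P = 0.5 * rho * A * v^3 * Cp
  v^3 = 10.8^3 = 1259.712
  P = 0.5 * 1.29 * 11122.02 * 1259.712 * 0.256
  P = 2313421.4 W

2313421.4


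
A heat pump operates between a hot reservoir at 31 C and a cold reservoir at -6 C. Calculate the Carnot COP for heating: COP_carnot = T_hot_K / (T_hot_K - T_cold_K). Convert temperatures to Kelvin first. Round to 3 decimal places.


Convert to Kelvin:
  T_hot = 31 + 273.15 = 304.15 K
  T_cold = -6 + 273.15 = 267.15 K
Apply Carnot COP formula:
  COP = T_hot_K / (T_hot_K - T_cold_K) = 304.15 / 37.0
  COP = 8.220

8.220


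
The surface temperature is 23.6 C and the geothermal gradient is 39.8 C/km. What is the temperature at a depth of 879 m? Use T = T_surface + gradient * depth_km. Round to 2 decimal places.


Convert depth to km: 879 / 1000 = 0.879 km
Temperature increase = gradient * depth_km = 39.8 * 0.879 = 34.98 C
Temperature at depth = T_surface + delta_T = 23.6 + 34.98
T = 58.58 C

58.58


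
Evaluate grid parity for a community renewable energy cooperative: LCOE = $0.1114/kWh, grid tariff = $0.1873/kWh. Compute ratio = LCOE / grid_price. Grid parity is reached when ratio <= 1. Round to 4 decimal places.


Compare LCOE to grid price:
  LCOE = $0.1114/kWh, Grid price = $0.1873/kWh
  Ratio = LCOE / grid_price = 0.1114 / 0.1873 = 0.5948
  Grid parity achieved (ratio <= 1)? yes

0.5948


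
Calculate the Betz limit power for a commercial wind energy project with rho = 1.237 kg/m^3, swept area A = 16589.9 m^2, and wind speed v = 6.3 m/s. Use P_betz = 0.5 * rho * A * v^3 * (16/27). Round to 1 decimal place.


The Betz coefficient Cp_max = 16/27 = 0.5926
v^3 = 6.3^3 = 250.047
P_betz = 0.5 * rho * A * v^3 * Cp_max
P_betz = 0.5 * 1.237 * 16589.9 * 250.047 * 0.5926
P_betz = 1520412.2 W

1520412.2


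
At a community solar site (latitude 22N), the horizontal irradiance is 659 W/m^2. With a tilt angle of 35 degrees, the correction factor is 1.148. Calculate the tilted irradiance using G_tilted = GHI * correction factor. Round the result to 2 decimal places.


Identify the given values:
  GHI = 659 W/m^2, tilt correction factor = 1.148
Apply the formula G_tilted = GHI * factor:
  G_tilted = 659 * 1.148
  G_tilted = 756.53 W/m^2

756.53


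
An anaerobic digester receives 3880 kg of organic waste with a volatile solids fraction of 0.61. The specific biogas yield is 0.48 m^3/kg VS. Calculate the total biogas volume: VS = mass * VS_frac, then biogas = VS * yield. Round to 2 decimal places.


Compute volatile solids:
  VS = mass * VS_fraction = 3880 * 0.61 = 2366.8 kg
Calculate biogas volume:
  Biogas = VS * specific_yield = 2366.8 * 0.48
  Biogas = 1136.06 m^3

1136.06


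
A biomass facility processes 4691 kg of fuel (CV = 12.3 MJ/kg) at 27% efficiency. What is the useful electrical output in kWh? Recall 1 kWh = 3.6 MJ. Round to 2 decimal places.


Total energy = mass * CV = 4691 * 12.3 = 57699.3 MJ
Useful energy = total * eta = 57699.3 * 0.27 = 15578.81 MJ
Convert to kWh: 15578.81 / 3.6
Useful energy = 4327.45 kWh

4327.45


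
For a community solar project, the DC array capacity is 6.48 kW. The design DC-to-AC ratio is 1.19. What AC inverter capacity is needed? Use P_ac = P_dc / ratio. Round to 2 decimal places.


The inverter AC capacity is determined by the DC/AC ratio.
Given: P_dc = 6.48 kW, DC/AC ratio = 1.19
P_ac = P_dc / ratio = 6.48 / 1.19
P_ac = 5.45 kW

5.45


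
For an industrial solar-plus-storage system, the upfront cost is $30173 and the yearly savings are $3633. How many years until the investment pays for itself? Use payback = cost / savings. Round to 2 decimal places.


Simple payback period = initial cost / annual savings
Payback = 30173 / 3633
Payback = 8.31 years

8.31


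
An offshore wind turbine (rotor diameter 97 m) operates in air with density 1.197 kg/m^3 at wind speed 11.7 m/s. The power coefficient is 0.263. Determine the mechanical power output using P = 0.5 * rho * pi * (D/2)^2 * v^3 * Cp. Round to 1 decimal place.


Step 1 -- Compute swept area:
  A = pi * (D/2)^2 = pi * (97/2)^2 = 7389.81 m^2
Step 2 -- Apply wind power equation:
  P = 0.5 * rho * A * v^3 * Cp
  v^3 = 11.7^3 = 1601.613
  P = 0.5 * 1.197 * 7389.81 * 1601.613 * 0.263
  P = 1862991.3 W

1862991.3


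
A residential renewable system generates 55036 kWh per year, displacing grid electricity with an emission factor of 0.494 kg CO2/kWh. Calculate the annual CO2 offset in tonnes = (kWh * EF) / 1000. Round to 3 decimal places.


CO2 offset in kg = generation * emission_factor
CO2 offset = 55036 * 0.494 = 27187.78 kg
Convert to tonnes:
  CO2 offset = 27187.78 / 1000 = 27.188 tonnes

27.188


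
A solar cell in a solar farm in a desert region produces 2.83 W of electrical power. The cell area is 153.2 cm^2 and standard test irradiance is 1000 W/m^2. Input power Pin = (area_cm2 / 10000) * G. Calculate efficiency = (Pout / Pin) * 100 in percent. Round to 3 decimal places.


First compute the input power:
  Pin = area_cm2 / 10000 * G = 153.2 / 10000 * 1000 = 15.32 W
Then compute efficiency:
  Efficiency = (Pout / Pin) * 100 = (2.83 / 15.32) * 100
  Efficiency = 18.473%

18.473


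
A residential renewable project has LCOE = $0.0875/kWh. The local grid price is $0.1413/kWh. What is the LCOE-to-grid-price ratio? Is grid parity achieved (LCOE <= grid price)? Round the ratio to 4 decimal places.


Compare LCOE to grid price:
  LCOE = $0.0875/kWh, Grid price = $0.1413/kWh
  Ratio = LCOE / grid_price = 0.0875 / 0.1413 = 0.6192
  Grid parity achieved (ratio <= 1)? yes

0.6192


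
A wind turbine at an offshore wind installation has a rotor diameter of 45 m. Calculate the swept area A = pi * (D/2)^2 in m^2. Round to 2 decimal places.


Compute the rotor radius:
  r = D / 2 = 45 / 2 = 22.5 m
Calculate swept area:
  A = pi * r^2 = pi * 22.5^2
  A = 1590.43 m^2

1590.43


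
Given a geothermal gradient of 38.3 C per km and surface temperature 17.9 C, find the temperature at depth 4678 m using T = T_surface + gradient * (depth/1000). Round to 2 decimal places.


Convert depth to km: 4678 / 1000 = 4.678 km
Temperature increase = gradient * depth_km = 38.3 * 4.678 = 179.17 C
Temperature at depth = T_surface + delta_T = 17.9 + 179.17
T = 197.07 C

197.07


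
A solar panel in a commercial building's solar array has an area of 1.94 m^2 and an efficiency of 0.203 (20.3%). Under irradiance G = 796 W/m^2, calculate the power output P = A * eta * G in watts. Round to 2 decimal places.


Use the solar power formula P = A * eta * G.
Given: A = 1.94 m^2, eta = 0.203, G = 796 W/m^2
P = 1.94 * 0.203 * 796
P = 313.48 W

313.48


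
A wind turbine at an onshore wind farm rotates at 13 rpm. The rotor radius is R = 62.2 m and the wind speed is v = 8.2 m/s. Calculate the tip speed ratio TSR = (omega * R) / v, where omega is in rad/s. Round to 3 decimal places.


Convert rotational speed to rad/s:
  omega = 13 * 2 * pi / 60 = 1.3614 rad/s
Compute tip speed:
  v_tip = omega * R = 1.3614 * 62.2 = 84.676 m/s
Tip speed ratio:
  TSR = v_tip / v_wind = 84.676 / 8.2 = 10.326

10.326


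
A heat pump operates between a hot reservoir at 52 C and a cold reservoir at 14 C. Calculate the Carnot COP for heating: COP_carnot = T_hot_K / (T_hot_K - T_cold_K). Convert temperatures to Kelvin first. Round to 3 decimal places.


Convert to Kelvin:
  T_hot = 52 + 273.15 = 325.15 K
  T_cold = 14 + 273.15 = 287.15 K
Apply Carnot COP formula:
  COP = T_hot_K / (T_hot_K - T_cold_K) = 325.15 / 38.0
  COP = 8.557

8.557


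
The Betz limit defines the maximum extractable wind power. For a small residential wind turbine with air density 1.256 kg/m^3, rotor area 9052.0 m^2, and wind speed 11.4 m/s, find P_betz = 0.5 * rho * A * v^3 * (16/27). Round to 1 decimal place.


The Betz coefficient Cp_max = 16/27 = 0.5926
v^3 = 11.4^3 = 1481.544
P_betz = 0.5 * rho * A * v^3 * Cp_max
P_betz = 0.5 * 1.256 * 9052.0 * 1481.544 * 0.5926
P_betz = 4990855.1 W

4990855.1


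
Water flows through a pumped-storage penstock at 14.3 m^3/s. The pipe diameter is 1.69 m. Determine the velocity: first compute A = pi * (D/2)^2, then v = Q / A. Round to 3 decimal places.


Compute pipe cross-sectional area:
  A = pi * (D/2)^2 = pi * (1.69/2)^2 = 2.2432 m^2
Calculate velocity:
  v = Q / A = 14.3 / 2.2432
  v = 6.375 m/s

6.375


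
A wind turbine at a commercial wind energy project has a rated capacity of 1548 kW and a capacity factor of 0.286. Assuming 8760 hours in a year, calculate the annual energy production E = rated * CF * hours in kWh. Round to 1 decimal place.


Annual energy = rated_kW * capacity_factor * hours_per_year
Given: P_rated = 1548 kW, CF = 0.286, hours = 8760
E = 1548 * 0.286 * 8760
E = 3878297.3 kWh

3878297.3


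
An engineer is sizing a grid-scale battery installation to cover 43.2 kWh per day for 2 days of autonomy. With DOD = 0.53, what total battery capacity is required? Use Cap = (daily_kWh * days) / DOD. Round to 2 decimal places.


Total energy needed = daily * days = 43.2 * 2 = 86.4 kWh
Account for depth of discharge:
  Cap = total_energy / DOD = 86.4 / 0.53
  Cap = 163.02 kWh

163.02


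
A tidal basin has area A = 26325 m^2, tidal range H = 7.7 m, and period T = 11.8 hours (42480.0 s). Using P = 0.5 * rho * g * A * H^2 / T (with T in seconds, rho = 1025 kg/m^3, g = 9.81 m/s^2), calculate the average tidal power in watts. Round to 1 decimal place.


Convert period to seconds: T = 11.8 * 3600 = 42480.0 s
H^2 = 7.7^2 = 59.29
P = 0.5 * rho * g * A * H^2 / T
P = 0.5 * 1025 * 9.81 * 26325 * 59.29 / 42480.0
P = 184726.1 W

184726.1
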